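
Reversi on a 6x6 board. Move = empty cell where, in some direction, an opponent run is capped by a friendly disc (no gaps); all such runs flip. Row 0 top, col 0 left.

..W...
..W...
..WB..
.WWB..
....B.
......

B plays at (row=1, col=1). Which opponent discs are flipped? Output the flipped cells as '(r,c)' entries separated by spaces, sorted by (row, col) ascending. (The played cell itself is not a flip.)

Dir NW: first cell '.' (not opp) -> no flip
Dir N: first cell '.' (not opp) -> no flip
Dir NE: opp run (0,2), next=edge -> no flip
Dir W: first cell '.' (not opp) -> no flip
Dir E: opp run (1,2), next='.' -> no flip
Dir SW: first cell '.' (not opp) -> no flip
Dir S: first cell '.' (not opp) -> no flip
Dir SE: opp run (2,2) capped by B -> flip

Answer: (2,2)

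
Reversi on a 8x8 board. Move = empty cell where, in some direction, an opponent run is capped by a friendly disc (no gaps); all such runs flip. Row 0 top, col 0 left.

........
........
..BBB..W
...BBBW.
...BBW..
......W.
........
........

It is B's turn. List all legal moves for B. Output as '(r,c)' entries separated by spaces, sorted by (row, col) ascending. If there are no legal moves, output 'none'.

(1,6): no bracket -> illegal
(1,7): no bracket -> illegal
(2,5): no bracket -> illegal
(2,6): no bracket -> illegal
(3,7): flips 1 -> legal
(4,6): flips 1 -> legal
(4,7): no bracket -> illegal
(5,4): no bracket -> illegal
(5,5): flips 1 -> legal
(5,7): no bracket -> illegal
(6,5): no bracket -> illegal
(6,6): no bracket -> illegal
(6,7): flips 2 -> legal

Answer: (3,7) (4,6) (5,5) (6,7)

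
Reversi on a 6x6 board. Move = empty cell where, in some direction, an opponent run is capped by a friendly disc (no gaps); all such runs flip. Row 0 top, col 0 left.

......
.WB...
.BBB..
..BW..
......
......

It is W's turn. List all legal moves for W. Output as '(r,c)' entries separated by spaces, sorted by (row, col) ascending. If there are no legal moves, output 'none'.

Answer: (1,3) (3,1)

Derivation:
(0,1): no bracket -> illegal
(0,2): no bracket -> illegal
(0,3): no bracket -> illegal
(1,0): no bracket -> illegal
(1,3): flips 2 -> legal
(1,4): no bracket -> illegal
(2,0): no bracket -> illegal
(2,4): no bracket -> illegal
(3,0): no bracket -> illegal
(3,1): flips 2 -> legal
(3,4): no bracket -> illegal
(4,1): no bracket -> illegal
(4,2): no bracket -> illegal
(4,3): no bracket -> illegal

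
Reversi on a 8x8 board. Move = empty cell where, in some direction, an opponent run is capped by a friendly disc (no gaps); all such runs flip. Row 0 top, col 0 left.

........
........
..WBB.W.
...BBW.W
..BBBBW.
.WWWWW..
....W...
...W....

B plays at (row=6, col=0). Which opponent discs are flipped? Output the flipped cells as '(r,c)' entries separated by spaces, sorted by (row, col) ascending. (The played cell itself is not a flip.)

Dir NW: edge -> no flip
Dir N: first cell '.' (not opp) -> no flip
Dir NE: opp run (5,1) capped by B -> flip
Dir W: edge -> no flip
Dir E: first cell '.' (not opp) -> no flip
Dir SW: edge -> no flip
Dir S: first cell '.' (not opp) -> no flip
Dir SE: first cell '.' (not opp) -> no flip

Answer: (5,1)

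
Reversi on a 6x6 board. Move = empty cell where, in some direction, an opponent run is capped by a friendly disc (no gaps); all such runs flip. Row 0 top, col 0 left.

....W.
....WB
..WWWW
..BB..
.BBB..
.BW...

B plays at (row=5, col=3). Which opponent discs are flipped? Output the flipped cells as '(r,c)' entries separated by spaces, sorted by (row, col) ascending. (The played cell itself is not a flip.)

Answer: (5,2)

Derivation:
Dir NW: first cell 'B' (not opp) -> no flip
Dir N: first cell 'B' (not opp) -> no flip
Dir NE: first cell '.' (not opp) -> no flip
Dir W: opp run (5,2) capped by B -> flip
Dir E: first cell '.' (not opp) -> no flip
Dir SW: edge -> no flip
Dir S: edge -> no flip
Dir SE: edge -> no flip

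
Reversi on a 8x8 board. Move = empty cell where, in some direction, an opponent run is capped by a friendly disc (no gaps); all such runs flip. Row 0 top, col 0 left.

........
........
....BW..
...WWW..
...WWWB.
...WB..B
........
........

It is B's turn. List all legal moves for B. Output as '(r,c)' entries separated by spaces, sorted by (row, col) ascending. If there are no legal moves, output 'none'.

(1,4): no bracket -> illegal
(1,5): no bracket -> illegal
(1,6): no bracket -> illegal
(2,2): no bracket -> illegal
(2,3): no bracket -> illegal
(2,6): flips 1 -> legal
(3,2): flips 1 -> legal
(3,6): flips 1 -> legal
(4,2): flips 4 -> legal
(5,2): flips 1 -> legal
(5,5): no bracket -> illegal
(5,6): no bracket -> illegal
(6,2): no bracket -> illegal
(6,3): no bracket -> illegal
(6,4): no bracket -> illegal

Answer: (2,6) (3,2) (3,6) (4,2) (5,2)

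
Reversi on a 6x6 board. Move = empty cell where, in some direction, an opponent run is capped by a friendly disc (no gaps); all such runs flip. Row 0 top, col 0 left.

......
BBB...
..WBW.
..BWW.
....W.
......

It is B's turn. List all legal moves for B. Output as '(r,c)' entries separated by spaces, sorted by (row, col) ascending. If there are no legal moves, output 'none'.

Answer: (2,1) (2,5) (3,5) (4,3) (4,5) (5,5)

Derivation:
(1,3): no bracket -> illegal
(1,4): no bracket -> illegal
(1,5): no bracket -> illegal
(2,1): flips 1 -> legal
(2,5): flips 1 -> legal
(3,1): no bracket -> illegal
(3,5): flips 2 -> legal
(4,2): no bracket -> illegal
(4,3): flips 1 -> legal
(4,5): flips 1 -> legal
(5,3): no bracket -> illegal
(5,4): no bracket -> illegal
(5,5): flips 3 -> legal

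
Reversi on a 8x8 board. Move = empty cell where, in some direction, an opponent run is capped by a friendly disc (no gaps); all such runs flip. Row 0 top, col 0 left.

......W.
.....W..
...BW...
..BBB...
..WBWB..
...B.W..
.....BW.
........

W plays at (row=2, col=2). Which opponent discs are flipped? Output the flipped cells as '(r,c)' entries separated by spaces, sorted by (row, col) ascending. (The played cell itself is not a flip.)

Dir NW: first cell '.' (not opp) -> no flip
Dir N: first cell '.' (not opp) -> no flip
Dir NE: first cell '.' (not opp) -> no flip
Dir W: first cell '.' (not opp) -> no flip
Dir E: opp run (2,3) capped by W -> flip
Dir SW: first cell '.' (not opp) -> no flip
Dir S: opp run (3,2) capped by W -> flip
Dir SE: opp run (3,3) capped by W -> flip

Answer: (2,3) (3,2) (3,3)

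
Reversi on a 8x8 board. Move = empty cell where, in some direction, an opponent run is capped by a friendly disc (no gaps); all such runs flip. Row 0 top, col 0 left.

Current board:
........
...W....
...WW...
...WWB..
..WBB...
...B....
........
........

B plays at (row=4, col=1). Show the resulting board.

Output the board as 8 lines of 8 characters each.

Answer: ........
...W....
...WW...
...WWB..
.BBBB...
...B....
........
........

Derivation:
Place B at (4,1); scan 8 dirs for brackets.
Dir NW: first cell '.' (not opp) -> no flip
Dir N: first cell '.' (not opp) -> no flip
Dir NE: first cell '.' (not opp) -> no flip
Dir W: first cell '.' (not opp) -> no flip
Dir E: opp run (4,2) capped by B -> flip
Dir SW: first cell '.' (not opp) -> no flip
Dir S: first cell '.' (not opp) -> no flip
Dir SE: first cell '.' (not opp) -> no flip
All flips: (4,2)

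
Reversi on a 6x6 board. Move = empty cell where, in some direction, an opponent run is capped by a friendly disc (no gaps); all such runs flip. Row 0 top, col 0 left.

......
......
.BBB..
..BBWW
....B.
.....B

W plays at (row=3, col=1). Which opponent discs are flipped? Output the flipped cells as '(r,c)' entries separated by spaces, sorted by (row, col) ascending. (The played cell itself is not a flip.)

Dir NW: first cell '.' (not opp) -> no flip
Dir N: opp run (2,1), next='.' -> no flip
Dir NE: opp run (2,2), next='.' -> no flip
Dir W: first cell '.' (not opp) -> no flip
Dir E: opp run (3,2) (3,3) capped by W -> flip
Dir SW: first cell '.' (not opp) -> no flip
Dir S: first cell '.' (not opp) -> no flip
Dir SE: first cell '.' (not opp) -> no flip

Answer: (3,2) (3,3)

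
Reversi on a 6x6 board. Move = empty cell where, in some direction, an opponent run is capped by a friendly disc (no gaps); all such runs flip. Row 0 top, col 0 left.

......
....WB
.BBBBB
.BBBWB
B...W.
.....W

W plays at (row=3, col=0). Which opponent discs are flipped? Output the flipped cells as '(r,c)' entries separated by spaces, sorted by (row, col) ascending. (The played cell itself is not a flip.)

Answer: (3,1) (3,2) (3,3)

Derivation:
Dir NW: edge -> no flip
Dir N: first cell '.' (not opp) -> no flip
Dir NE: opp run (2,1), next='.' -> no flip
Dir W: edge -> no flip
Dir E: opp run (3,1) (3,2) (3,3) capped by W -> flip
Dir SW: edge -> no flip
Dir S: opp run (4,0), next='.' -> no flip
Dir SE: first cell '.' (not opp) -> no flip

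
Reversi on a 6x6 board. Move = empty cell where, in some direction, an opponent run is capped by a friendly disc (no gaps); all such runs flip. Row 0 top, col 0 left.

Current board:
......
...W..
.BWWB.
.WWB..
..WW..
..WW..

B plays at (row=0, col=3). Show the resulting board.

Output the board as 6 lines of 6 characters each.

Place B at (0,3); scan 8 dirs for brackets.
Dir NW: edge -> no flip
Dir N: edge -> no flip
Dir NE: edge -> no flip
Dir W: first cell '.' (not opp) -> no flip
Dir E: first cell '.' (not opp) -> no flip
Dir SW: first cell '.' (not opp) -> no flip
Dir S: opp run (1,3) (2,3) capped by B -> flip
Dir SE: first cell '.' (not opp) -> no flip
All flips: (1,3) (2,3)

Answer: ...B..
...B..
.BWBB.
.WWB..
..WW..
..WW..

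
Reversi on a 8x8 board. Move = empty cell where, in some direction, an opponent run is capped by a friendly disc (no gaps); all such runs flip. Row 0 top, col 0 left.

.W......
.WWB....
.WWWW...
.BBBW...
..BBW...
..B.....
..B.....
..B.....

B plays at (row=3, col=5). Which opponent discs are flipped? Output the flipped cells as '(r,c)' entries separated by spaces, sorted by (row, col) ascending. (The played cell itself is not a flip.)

Answer: (2,4) (3,4)

Derivation:
Dir NW: opp run (2,4) capped by B -> flip
Dir N: first cell '.' (not opp) -> no flip
Dir NE: first cell '.' (not opp) -> no flip
Dir W: opp run (3,4) capped by B -> flip
Dir E: first cell '.' (not opp) -> no flip
Dir SW: opp run (4,4), next='.' -> no flip
Dir S: first cell '.' (not opp) -> no flip
Dir SE: first cell '.' (not opp) -> no flip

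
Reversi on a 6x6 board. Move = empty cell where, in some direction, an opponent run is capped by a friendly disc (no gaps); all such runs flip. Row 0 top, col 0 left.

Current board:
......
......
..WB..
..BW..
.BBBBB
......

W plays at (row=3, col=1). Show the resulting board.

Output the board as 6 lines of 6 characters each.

Place W at (3,1); scan 8 dirs for brackets.
Dir NW: first cell '.' (not opp) -> no flip
Dir N: first cell '.' (not opp) -> no flip
Dir NE: first cell 'W' (not opp) -> no flip
Dir W: first cell '.' (not opp) -> no flip
Dir E: opp run (3,2) capped by W -> flip
Dir SW: first cell '.' (not opp) -> no flip
Dir S: opp run (4,1), next='.' -> no flip
Dir SE: opp run (4,2), next='.' -> no flip
All flips: (3,2)

Answer: ......
......
..WB..
.WWW..
.BBBBB
......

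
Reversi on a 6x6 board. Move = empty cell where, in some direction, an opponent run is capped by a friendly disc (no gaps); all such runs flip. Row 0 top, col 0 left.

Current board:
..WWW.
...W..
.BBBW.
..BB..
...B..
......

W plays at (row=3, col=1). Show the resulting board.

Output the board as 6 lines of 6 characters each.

Place W at (3,1); scan 8 dirs for brackets.
Dir NW: first cell '.' (not opp) -> no flip
Dir N: opp run (2,1), next='.' -> no flip
Dir NE: opp run (2,2) capped by W -> flip
Dir W: first cell '.' (not opp) -> no flip
Dir E: opp run (3,2) (3,3), next='.' -> no flip
Dir SW: first cell '.' (not opp) -> no flip
Dir S: first cell '.' (not opp) -> no flip
Dir SE: first cell '.' (not opp) -> no flip
All flips: (2,2)

Answer: ..WWW.
...W..
.BWBW.
.WBB..
...B..
......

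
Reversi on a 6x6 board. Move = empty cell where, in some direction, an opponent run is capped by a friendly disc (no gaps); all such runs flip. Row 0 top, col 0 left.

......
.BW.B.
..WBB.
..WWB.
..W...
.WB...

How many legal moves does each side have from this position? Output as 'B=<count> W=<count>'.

-- B to move --
(0,1): flips 1 -> legal
(0,2): flips 4 -> legal
(0,3): no bracket -> illegal
(1,3): flips 1 -> legal
(2,1): flips 1 -> legal
(3,1): flips 2 -> legal
(4,0): no bracket -> illegal
(4,1): flips 1 -> legal
(4,3): flips 1 -> legal
(4,4): flips 2 -> legal
(5,0): flips 1 -> legal
(5,3): no bracket -> illegal
B mobility = 9
-- W to move --
(0,0): flips 1 -> legal
(0,1): no bracket -> illegal
(0,2): no bracket -> illegal
(0,3): no bracket -> illegal
(0,4): no bracket -> illegal
(0,5): flips 2 -> legal
(1,0): flips 1 -> legal
(1,3): flips 1 -> legal
(1,5): flips 1 -> legal
(2,0): no bracket -> illegal
(2,1): no bracket -> illegal
(2,5): flips 2 -> legal
(3,5): flips 1 -> legal
(4,1): no bracket -> illegal
(4,3): no bracket -> illegal
(4,4): no bracket -> illegal
(4,5): flips 2 -> legal
(5,3): flips 1 -> legal
W mobility = 9

Answer: B=9 W=9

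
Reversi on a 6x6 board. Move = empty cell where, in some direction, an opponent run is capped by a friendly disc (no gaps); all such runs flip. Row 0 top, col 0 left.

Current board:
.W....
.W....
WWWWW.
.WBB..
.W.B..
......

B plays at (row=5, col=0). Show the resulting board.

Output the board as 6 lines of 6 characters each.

Place B at (5,0); scan 8 dirs for brackets.
Dir NW: edge -> no flip
Dir N: first cell '.' (not opp) -> no flip
Dir NE: opp run (4,1) capped by B -> flip
Dir W: edge -> no flip
Dir E: first cell '.' (not opp) -> no flip
Dir SW: edge -> no flip
Dir S: edge -> no flip
Dir SE: edge -> no flip
All flips: (4,1)

Answer: .W....
.W....
WWWWW.
.WBB..
.B.B..
B.....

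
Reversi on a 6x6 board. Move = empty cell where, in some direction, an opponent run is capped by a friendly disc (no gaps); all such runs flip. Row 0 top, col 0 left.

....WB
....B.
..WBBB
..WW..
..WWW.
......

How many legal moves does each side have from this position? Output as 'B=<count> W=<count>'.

Answer: B=5 W=3

Derivation:
-- B to move --
(0,3): flips 1 -> legal
(1,1): no bracket -> illegal
(1,2): no bracket -> illegal
(1,3): no bracket -> illegal
(1,5): no bracket -> illegal
(2,1): flips 1 -> legal
(3,1): no bracket -> illegal
(3,4): no bracket -> illegal
(3,5): no bracket -> illegal
(4,1): flips 1 -> legal
(4,5): no bracket -> illegal
(5,1): flips 2 -> legal
(5,2): no bracket -> illegal
(5,3): flips 2 -> legal
(5,4): no bracket -> illegal
(5,5): no bracket -> illegal
B mobility = 5
-- W to move --
(0,3): no bracket -> illegal
(1,2): no bracket -> illegal
(1,3): flips 1 -> legal
(1,5): flips 1 -> legal
(3,4): flips 2 -> legal
(3,5): no bracket -> illegal
W mobility = 3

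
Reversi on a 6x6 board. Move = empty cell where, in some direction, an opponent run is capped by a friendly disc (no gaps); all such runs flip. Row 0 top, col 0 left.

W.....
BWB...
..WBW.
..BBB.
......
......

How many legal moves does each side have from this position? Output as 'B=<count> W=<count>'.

Answer: B=4 W=5

Derivation:
-- B to move --
(0,1): no bracket -> illegal
(0,2): no bracket -> illegal
(1,3): no bracket -> illegal
(1,4): flips 1 -> legal
(1,5): flips 1 -> legal
(2,0): no bracket -> illegal
(2,1): flips 1 -> legal
(2,5): flips 1 -> legal
(3,1): no bracket -> illegal
(3,5): no bracket -> illegal
B mobility = 4
-- W to move --
(0,1): no bracket -> illegal
(0,2): flips 1 -> legal
(0,3): no bracket -> illegal
(1,3): flips 1 -> legal
(1,4): no bracket -> illegal
(2,0): flips 1 -> legal
(2,1): no bracket -> illegal
(2,5): no bracket -> illegal
(3,1): no bracket -> illegal
(3,5): no bracket -> illegal
(4,1): no bracket -> illegal
(4,2): flips 2 -> legal
(4,3): no bracket -> illegal
(4,4): flips 2 -> legal
(4,5): no bracket -> illegal
W mobility = 5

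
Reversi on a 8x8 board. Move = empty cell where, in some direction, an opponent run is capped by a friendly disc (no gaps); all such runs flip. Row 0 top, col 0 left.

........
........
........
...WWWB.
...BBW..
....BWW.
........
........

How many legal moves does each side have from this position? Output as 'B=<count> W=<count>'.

Answer: B=9 W=7

Derivation:
-- B to move --
(2,2): flips 1 -> legal
(2,3): flips 1 -> legal
(2,4): flips 1 -> legal
(2,5): flips 1 -> legal
(2,6): flips 1 -> legal
(3,2): flips 3 -> legal
(4,2): no bracket -> illegal
(4,6): flips 1 -> legal
(4,7): no bracket -> illegal
(5,7): flips 2 -> legal
(6,4): no bracket -> illegal
(6,5): no bracket -> illegal
(6,6): flips 1 -> legal
(6,7): no bracket -> illegal
B mobility = 9
-- W to move --
(2,5): no bracket -> illegal
(2,6): no bracket -> illegal
(2,7): flips 1 -> legal
(3,2): no bracket -> illegal
(3,7): flips 1 -> legal
(4,2): flips 2 -> legal
(4,6): no bracket -> illegal
(4,7): no bracket -> illegal
(5,2): flips 1 -> legal
(5,3): flips 3 -> legal
(6,3): flips 1 -> legal
(6,4): flips 2 -> legal
(6,5): no bracket -> illegal
W mobility = 7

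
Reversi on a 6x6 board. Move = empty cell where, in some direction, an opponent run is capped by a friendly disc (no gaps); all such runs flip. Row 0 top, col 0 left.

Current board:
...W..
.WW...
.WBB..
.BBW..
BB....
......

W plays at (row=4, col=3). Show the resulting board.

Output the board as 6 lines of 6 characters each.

Answer: ...W..
.WW...
.WBB..
.BWW..
BB.W..
......

Derivation:
Place W at (4,3); scan 8 dirs for brackets.
Dir NW: opp run (3,2) capped by W -> flip
Dir N: first cell 'W' (not opp) -> no flip
Dir NE: first cell '.' (not opp) -> no flip
Dir W: first cell '.' (not opp) -> no flip
Dir E: first cell '.' (not opp) -> no flip
Dir SW: first cell '.' (not opp) -> no flip
Dir S: first cell '.' (not opp) -> no flip
Dir SE: first cell '.' (not opp) -> no flip
All flips: (3,2)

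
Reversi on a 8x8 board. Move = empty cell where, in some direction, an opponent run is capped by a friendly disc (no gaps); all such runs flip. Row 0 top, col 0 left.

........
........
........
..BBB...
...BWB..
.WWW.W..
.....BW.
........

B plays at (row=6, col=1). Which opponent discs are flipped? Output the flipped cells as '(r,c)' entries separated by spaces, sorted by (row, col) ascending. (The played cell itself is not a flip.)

Answer: (5,2)

Derivation:
Dir NW: first cell '.' (not opp) -> no flip
Dir N: opp run (5,1), next='.' -> no flip
Dir NE: opp run (5,2) capped by B -> flip
Dir W: first cell '.' (not opp) -> no flip
Dir E: first cell '.' (not opp) -> no flip
Dir SW: first cell '.' (not opp) -> no flip
Dir S: first cell '.' (not opp) -> no flip
Dir SE: first cell '.' (not opp) -> no flip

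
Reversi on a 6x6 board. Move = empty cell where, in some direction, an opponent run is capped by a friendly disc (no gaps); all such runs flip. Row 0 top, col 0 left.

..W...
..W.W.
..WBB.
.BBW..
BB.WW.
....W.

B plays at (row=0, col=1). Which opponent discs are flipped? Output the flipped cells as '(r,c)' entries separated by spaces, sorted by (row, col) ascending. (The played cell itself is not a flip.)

Dir NW: edge -> no flip
Dir N: edge -> no flip
Dir NE: edge -> no flip
Dir W: first cell '.' (not opp) -> no flip
Dir E: opp run (0,2), next='.' -> no flip
Dir SW: first cell '.' (not opp) -> no flip
Dir S: first cell '.' (not opp) -> no flip
Dir SE: opp run (1,2) capped by B -> flip

Answer: (1,2)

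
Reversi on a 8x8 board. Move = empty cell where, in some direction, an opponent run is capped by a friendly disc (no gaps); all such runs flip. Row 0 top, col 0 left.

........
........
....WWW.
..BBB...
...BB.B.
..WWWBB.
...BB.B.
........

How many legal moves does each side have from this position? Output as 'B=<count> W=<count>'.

-- B to move --
(1,3): no bracket -> illegal
(1,4): flips 1 -> legal
(1,5): flips 1 -> legal
(1,6): flips 1 -> legal
(1,7): no bracket -> illegal
(2,3): no bracket -> illegal
(2,7): no bracket -> illegal
(3,5): no bracket -> illegal
(3,6): no bracket -> illegal
(3,7): no bracket -> illegal
(4,1): flips 1 -> legal
(4,2): flips 1 -> legal
(4,5): flips 1 -> legal
(5,1): flips 3 -> legal
(6,1): flips 1 -> legal
(6,2): flips 1 -> legal
(6,5): flips 1 -> legal
B mobility = 10
-- W to move --
(2,1): flips 2 -> legal
(2,2): no bracket -> illegal
(2,3): flips 2 -> legal
(3,1): no bracket -> illegal
(3,5): flips 1 -> legal
(3,6): no bracket -> illegal
(3,7): no bracket -> illegal
(4,1): no bracket -> illegal
(4,2): flips 1 -> legal
(4,5): no bracket -> illegal
(4,7): no bracket -> illegal
(5,7): flips 2 -> legal
(6,2): no bracket -> illegal
(6,5): no bracket -> illegal
(6,7): no bracket -> illegal
(7,2): flips 1 -> legal
(7,3): flips 1 -> legal
(7,4): flips 2 -> legal
(7,5): flips 1 -> legal
(7,6): no bracket -> illegal
(7,7): no bracket -> illegal
W mobility = 9

Answer: B=10 W=9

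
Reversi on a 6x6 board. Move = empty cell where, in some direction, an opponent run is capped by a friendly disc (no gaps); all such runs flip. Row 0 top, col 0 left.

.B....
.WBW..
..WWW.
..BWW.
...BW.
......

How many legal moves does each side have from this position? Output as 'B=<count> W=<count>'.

Answer: B=7 W=6

Derivation:
-- B to move --
(0,0): no bracket -> illegal
(0,2): no bracket -> illegal
(0,3): flips 3 -> legal
(0,4): no bracket -> illegal
(1,0): flips 1 -> legal
(1,4): flips 2 -> legal
(1,5): no bracket -> illegal
(2,0): no bracket -> illegal
(2,1): flips 1 -> legal
(2,5): flips 1 -> legal
(3,1): no bracket -> illegal
(3,5): flips 2 -> legal
(4,2): no bracket -> illegal
(4,5): flips 3 -> legal
(5,3): no bracket -> illegal
(5,4): no bracket -> illegal
(5,5): no bracket -> illegal
B mobility = 7
-- W to move --
(0,0): no bracket -> illegal
(0,2): flips 1 -> legal
(0,3): no bracket -> illegal
(1,0): no bracket -> illegal
(2,1): no bracket -> illegal
(3,1): flips 1 -> legal
(4,1): flips 1 -> legal
(4,2): flips 2 -> legal
(5,2): flips 1 -> legal
(5,3): flips 1 -> legal
(5,4): no bracket -> illegal
W mobility = 6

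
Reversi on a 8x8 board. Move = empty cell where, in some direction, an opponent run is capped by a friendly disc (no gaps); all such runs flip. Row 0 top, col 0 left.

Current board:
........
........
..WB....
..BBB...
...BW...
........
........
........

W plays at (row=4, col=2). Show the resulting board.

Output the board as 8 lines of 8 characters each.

Answer: ........
........
..WB....
..WBB...
..WWW...
........
........
........

Derivation:
Place W at (4,2); scan 8 dirs for brackets.
Dir NW: first cell '.' (not opp) -> no flip
Dir N: opp run (3,2) capped by W -> flip
Dir NE: opp run (3,3), next='.' -> no flip
Dir W: first cell '.' (not opp) -> no flip
Dir E: opp run (4,3) capped by W -> flip
Dir SW: first cell '.' (not opp) -> no flip
Dir S: first cell '.' (not opp) -> no flip
Dir SE: first cell '.' (not opp) -> no flip
All flips: (3,2) (4,3)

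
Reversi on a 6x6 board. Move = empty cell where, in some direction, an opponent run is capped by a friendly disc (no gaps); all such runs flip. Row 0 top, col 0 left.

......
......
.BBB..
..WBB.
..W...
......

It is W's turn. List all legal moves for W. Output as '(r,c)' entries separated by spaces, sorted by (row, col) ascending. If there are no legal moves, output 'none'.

Answer: (1,0) (1,2) (1,4) (2,4) (3,5)

Derivation:
(1,0): flips 1 -> legal
(1,1): no bracket -> illegal
(1,2): flips 1 -> legal
(1,3): no bracket -> illegal
(1,4): flips 1 -> legal
(2,0): no bracket -> illegal
(2,4): flips 1 -> legal
(2,5): no bracket -> illegal
(3,0): no bracket -> illegal
(3,1): no bracket -> illegal
(3,5): flips 2 -> legal
(4,3): no bracket -> illegal
(4,4): no bracket -> illegal
(4,5): no bracket -> illegal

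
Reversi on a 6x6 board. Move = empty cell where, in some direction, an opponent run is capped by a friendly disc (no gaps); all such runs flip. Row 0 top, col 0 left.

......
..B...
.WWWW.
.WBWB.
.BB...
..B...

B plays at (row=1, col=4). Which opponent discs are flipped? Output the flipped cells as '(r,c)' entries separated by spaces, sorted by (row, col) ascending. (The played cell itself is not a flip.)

Answer: (2,3) (2,4)

Derivation:
Dir NW: first cell '.' (not opp) -> no flip
Dir N: first cell '.' (not opp) -> no flip
Dir NE: first cell '.' (not opp) -> no flip
Dir W: first cell '.' (not opp) -> no flip
Dir E: first cell '.' (not opp) -> no flip
Dir SW: opp run (2,3) capped by B -> flip
Dir S: opp run (2,4) capped by B -> flip
Dir SE: first cell '.' (not opp) -> no flip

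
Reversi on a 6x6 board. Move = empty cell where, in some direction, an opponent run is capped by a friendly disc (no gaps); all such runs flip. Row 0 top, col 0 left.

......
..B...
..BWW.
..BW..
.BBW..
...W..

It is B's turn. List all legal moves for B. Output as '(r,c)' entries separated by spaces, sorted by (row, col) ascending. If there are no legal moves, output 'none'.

Answer: (1,4) (1,5) (2,5) (3,4) (4,4) (5,4)

Derivation:
(1,3): no bracket -> illegal
(1,4): flips 1 -> legal
(1,5): flips 2 -> legal
(2,5): flips 2 -> legal
(3,4): flips 2 -> legal
(3,5): no bracket -> illegal
(4,4): flips 2 -> legal
(5,2): no bracket -> illegal
(5,4): flips 1 -> legal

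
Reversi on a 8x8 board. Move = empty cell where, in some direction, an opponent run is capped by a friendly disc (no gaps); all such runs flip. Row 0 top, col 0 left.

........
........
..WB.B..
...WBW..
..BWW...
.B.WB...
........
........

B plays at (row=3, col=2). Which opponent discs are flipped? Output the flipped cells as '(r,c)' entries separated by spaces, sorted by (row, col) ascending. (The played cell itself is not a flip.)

Dir NW: first cell '.' (not opp) -> no flip
Dir N: opp run (2,2), next='.' -> no flip
Dir NE: first cell 'B' (not opp) -> no flip
Dir W: first cell '.' (not opp) -> no flip
Dir E: opp run (3,3) capped by B -> flip
Dir SW: first cell '.' (not opp) -> no flip
Dir S: first cell 'B' (not opp) -> no flip
Dir SE: opp run (4,3) capped by B -> flip

Answer: (3,3) (4,3)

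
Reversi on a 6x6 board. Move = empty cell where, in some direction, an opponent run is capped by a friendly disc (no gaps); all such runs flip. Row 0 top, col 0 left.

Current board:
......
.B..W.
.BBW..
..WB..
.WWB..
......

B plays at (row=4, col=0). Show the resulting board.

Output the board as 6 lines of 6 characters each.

Answer: ......
.B..W.
.BBW..
..WB..
BBBB..
......

Derivation:
Place B at (4,0); scan 8 dirs for brackets.
Dir NW: edge -> no flip
Dir N: first cell '.' (not opp) -> no flip
Dir NE: first cell '.' (not opp) -> no flip
Dir W: edge -> no flip
Dir E: opp run (4,1) (4,2) capped by B -> flip
Dir SW: edge -> no flip
Dir S: first cell '.' (not opp) -> no flip
Dir SE: first cell '.' (not opp) -> no flip
All flips: (4,1) (4,2)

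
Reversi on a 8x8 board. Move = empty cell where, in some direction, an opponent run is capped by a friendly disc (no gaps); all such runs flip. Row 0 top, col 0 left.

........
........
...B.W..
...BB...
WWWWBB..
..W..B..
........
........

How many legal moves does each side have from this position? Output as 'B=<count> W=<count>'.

Answer: B=4 W=3

Derivation:
-- B to move --
(1,4): no bracket -> illegal
(1,5): no bracket -> illegal
(1,6): flips 1 -> legal
(2,4): no bracket -> illegal
(2,6): no bracket -> illegal
(3,0): no bracket -> illegal
(3,1): no bracket -> illegal
(3,2): no bracket -> illegal
(3,5): no bracket -> illegal
(3,6): no bracket -> illegal
(5,0): no bracket -> illegal
(5,1): flips 1 -> legal
(5,3): flips 1 -> legal
(5,4): no bracket -> illegal
(6,1): flips 2 -> legal
(6,2): no bracket -> illegal
(6,3): no bracket -> illegal
B mobility = 4
-- W to move --
(1,2): no bracket -> illegal
(1,3): flips 2 -> legal
(1,4): no bracket -> illegal
(2,2): no bracket -> illegal
(2,4): flips 1 -> legal
(3,2): no bracket -> illegal
(3,5): no bracket -> illegal
(3,6): no bracket -> illegal
(4,6): flips 2 -> legal
(5,3): no bracket -> illegal
(5,4): no bracket -> illegal
(5,6): no bracket -> illegal
(6,4): no bracket -> illegal
(6,5): no bracket -> illegal
(6,6): no bracket -> illegal
W mobility = 3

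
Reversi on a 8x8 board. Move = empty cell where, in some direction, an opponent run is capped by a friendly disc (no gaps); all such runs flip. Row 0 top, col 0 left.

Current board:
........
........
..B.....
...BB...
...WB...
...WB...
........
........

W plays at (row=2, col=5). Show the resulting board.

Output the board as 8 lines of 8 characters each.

Answer: ........
........
..B..W..
...BW...
...WB...
...WB...
........
........

Derivation:
Place W at (2,5); scan 8 dirs for brackets.
Dir NW: first cell '.' (not opp) -> no flip
Dir N: first cell '.' (not opp) -> no flip
Dir NE: first cell '.' (not opp) -> no flip
Dir W: first cell '.' (not opp) -> no flip
Dir E: first cell '.' (not opp) -> no flip
Dir SW: opp run (3,4) capped by W -> flip
Dir S: first cell '.' (not opp) -> no flip
Dir SE: first cell '.' (not opp) -> no flip
All flips: (3,4)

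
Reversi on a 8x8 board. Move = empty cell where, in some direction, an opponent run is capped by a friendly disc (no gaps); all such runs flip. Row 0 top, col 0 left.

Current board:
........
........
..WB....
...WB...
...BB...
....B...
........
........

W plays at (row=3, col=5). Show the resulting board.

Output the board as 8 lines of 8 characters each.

Place W at (3,5); scan 8 dirs for brackets.
Dir NW: first cell '.' (not opp) -> no flip
Dir N: first cell '.' (not opp) -> no flip
Dir NE: first cell '.' (not opp) -> no flip
Dir W: opp run (3,4) capped by W -> flip
Dir E: first cell '.' (not opp) -> no flip
Dir SW: opp run (4,4), next='.' -> no flip
Dir S: first cell '.' (not opp) -> no flip
Dir SE: first cell '.' (not opp) -> no flip
All flips: (3,4)

Answer: ........
........
..WB....
...WWW..
...BB...
....B...
........
........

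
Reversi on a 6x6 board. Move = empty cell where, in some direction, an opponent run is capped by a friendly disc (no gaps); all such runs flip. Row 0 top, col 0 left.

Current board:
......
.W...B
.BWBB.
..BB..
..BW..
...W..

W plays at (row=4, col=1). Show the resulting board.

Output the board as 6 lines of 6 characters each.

Answer: ......
.W...B
.BWBB.
..BB..
.WWW..
...W..

Derivation:
Place W at (4,1); scan 8 dirs for brackets.
Dir NW: first cell '.' (not opp) -> no flip
Dir N: first cell '.' (not opp) -> no flip
Dir NE: opp run (3,2) (2,3), next='.' -> no flip
Dir W: first cell '.' (not opp) -> no flip
Dir E: opp run (4,2) capped by W -> flip
Dir SW: first cell '.' (not opp) -> no flip
Dir S: first cell '.' (not opp) -> no flip
Dir SE: first cell '.' (not opp) -> no flip
All flips: (4,2)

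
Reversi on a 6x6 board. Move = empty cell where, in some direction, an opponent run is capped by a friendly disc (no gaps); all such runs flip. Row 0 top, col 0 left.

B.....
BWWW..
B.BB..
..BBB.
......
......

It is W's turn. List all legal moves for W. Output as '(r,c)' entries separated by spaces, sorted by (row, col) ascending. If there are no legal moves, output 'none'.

(0,1): no bracket -> illegal
(1,4): no bracket -> illegal
(2,1): no bracket -> illegal
(2,4): no bracket -> illegal
(2,5): no bracket -> illegal
(3,0): no bracket -> illegal
(3,1): flips 1 -> legal
(3,5): no bracket -> illegal
(4,1): no bracket -> illegal
(4,2): flips 2 -> legal
(4,3): flips 2 -> legal
(4,4): flips 2 -> legal
(4,5): flips 2 -> legal

Answer: (3,1) (4,2) (4,3) (4,4) (4,5)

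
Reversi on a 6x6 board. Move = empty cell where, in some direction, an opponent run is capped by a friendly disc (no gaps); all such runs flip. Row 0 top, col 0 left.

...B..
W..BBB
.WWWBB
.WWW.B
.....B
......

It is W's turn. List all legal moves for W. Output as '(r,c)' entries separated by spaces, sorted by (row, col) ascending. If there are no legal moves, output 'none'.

(0,2): no bracket -> illegal
(0,4): flips 1 -> legal
(0,5): flips 1 -> legal
(1,2): no bracket -> illegal
(3,4): no bracket -> illegal
(4,4): no bracket -> illegal
(5,4): no bracket -> illegal
(5,5): no bracket -> illegal

Answer: (0,4) (0,5)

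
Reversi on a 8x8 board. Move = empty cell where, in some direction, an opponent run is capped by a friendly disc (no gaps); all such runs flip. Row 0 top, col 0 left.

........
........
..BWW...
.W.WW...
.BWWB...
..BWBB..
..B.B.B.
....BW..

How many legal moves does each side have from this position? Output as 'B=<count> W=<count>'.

-- B to move --
(1,2): no bracket -> illegal
(1,3): no bracket -> illegal
(1,4): flips 2 -> legal
(1,5): no bracket -> illegal
(2,0): flips 3 -> legal
(2,1): flips 1 -> legal
(2,5): flips 4 -> legal
(3,0): no bracket -> illegal
(3,2): flips 2 -> legal
(3,5): no bracket -> illegal
(4,0): flips 1 -> legal
(4,5): no bracket -> illegal
(5,1): no bracket -> illegal
(6,3): no bracket -> illegal
(6,5): no bracket -> illegal
(7,6): flips 1 -> legal
B mobility = 7
-- W to move --
(1,1): flips 1 -> legal
(1,2): no bracket -> illegal
(1,3): flips 1 -> legal
(2,1): flips 1 -> legal
(3,0): no bracket -> illegal
(3,2): no bracket -> illegal
(3,5): flips 1 -> legal
(4,0): flips 1 -> legal
(4,5): flips 1 -> legal
(4,6): no bracket -> illegal
(5,0): no bracket -> illegal
(5,1): flips 2 -> legal
(5,6): flips 2 -> legal
(5,7): flips 1 -> legal
(6,1): flips 1 -> legal
(6,3): no bracket -> illegal
(6,5): flips 1 -> legal
(6,7): no bracket -> illegal
(7,1): flips 1 -> legal
(7,2): flips 2 -> legal
(7,3): flips 1 -> legal
(7,6): no bracket -> illegal
(7,7): flips 3 -> legal
W mobility = 15

Answer: B=7 W=15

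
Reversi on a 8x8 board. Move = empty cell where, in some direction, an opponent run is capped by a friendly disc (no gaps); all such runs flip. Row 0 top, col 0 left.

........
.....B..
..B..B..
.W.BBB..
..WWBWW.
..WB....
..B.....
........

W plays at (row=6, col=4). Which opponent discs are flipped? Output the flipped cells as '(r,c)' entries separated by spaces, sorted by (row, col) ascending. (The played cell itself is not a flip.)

Answer: (5,3)

Derivation:
Dir NW: opp run (5,3) capped by W -> flip
Dir N: first cell '.' (not opp) -> no flip
Dir NE: first cell '.' (not opp) -> no flip
Dir W: first cell '.' (not opp) -> no flip
Dir E: first cell '.' (not opp) -> no flip
Dir SW: first cell '.' (not opp) -> no flip
Dir S: first cell '.' (not opp) -> no flip
Dir SE: first cell '.' (not opp) -> no flip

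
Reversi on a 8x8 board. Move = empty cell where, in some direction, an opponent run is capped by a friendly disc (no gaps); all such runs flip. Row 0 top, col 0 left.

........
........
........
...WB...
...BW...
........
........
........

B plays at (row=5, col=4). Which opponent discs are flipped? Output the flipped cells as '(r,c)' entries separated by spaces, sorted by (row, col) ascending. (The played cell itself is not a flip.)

Answer: (4,4)

Derivation:
Dir NW: first cell 'B' (not opp) -> no flip
Dir N: opp run (4,4) capped by B -> flip
Dir NE: first cell '.' (not opp) -> no flip
Dir W: first cell '.' (not opp) -> no flip
Dir E: first cell '.' (not opp) -> no flip
Dir SW: first cell '.' (not opp) -> no flip
Dir S: first cell '.' (not opp) -> no flip
Dir SE: first cell '.' (not opp) -> no flip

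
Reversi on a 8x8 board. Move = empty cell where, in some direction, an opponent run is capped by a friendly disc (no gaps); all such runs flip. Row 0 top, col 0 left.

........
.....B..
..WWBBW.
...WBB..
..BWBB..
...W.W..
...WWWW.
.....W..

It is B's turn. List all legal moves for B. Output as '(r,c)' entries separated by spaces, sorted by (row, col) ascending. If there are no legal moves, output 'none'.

Answer: (1,1) (1,2) (1,7) (2,1) (2,7) (3,2) (3,7) (5,2) (6,2) (7,7)

Derivation:
(1,1): flips 2 -> legal
(1,2): flips 1 -> legal
(1,3): no bracket -> illegal
(1,4): no bracket -> illegal
(1,6): no bracket -> illegal
(1,7): flips 1 -> legal
(2,1): flips 2 -> legal
(2,7): flips 1 -> legal
(3,1): no bracket -> illegal
(3,2): flips 1 -> legal
(3,6): no bracket -> illegal
(3,7): flips 1 -> legal
(4,6): no bracket -> illegal
(5,2): flips 1 -> legal
(5,4): no bracket -> illegal
(5,6): no bracket -> illegal
(5,7): no bracket -> illegal
(6,2): flips 1 -> legal
(6,7): no bracket -> illegal
(7,2): no bracket -> illegal
(7,3): no bracket -> illegal
(7,4): no bracket -> illegal
(7,6): no bracket -> illegal
(7,7): flips 2 -> legal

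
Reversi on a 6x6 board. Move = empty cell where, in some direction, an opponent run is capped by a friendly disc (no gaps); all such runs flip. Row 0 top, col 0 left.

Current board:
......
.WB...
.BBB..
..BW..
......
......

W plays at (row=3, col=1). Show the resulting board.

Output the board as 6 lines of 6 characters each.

Answer: ......
.WB...
.WBB..
.WWW..
......
......

Derivation:
Place W at (3,1); scan 8 dirs for brackets.
Dir NW: first cell '.' (not opp) -> no flip
Dir N: opp run (2,1) capped by W -> flip
Dir NE: opp run (2,2), next='.' -> no flip
Dir W: first cell '.' (not opp) -> no flip
Dir E: opp run (3,2) capped by W -> flip
Dir SW: first cell '.' (not opp) -> no flip
Dir S: first cell '.' (not opp) -> no flip
Dir SE: first cell '.' (not opp) -> no flip
All flips: (2,1) (3,2)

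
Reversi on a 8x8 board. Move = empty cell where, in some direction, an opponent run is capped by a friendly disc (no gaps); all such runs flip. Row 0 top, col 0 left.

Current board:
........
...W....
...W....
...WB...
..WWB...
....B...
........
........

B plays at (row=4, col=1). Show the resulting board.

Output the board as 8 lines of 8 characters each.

Place B at (4,1); scan 8 dirs for brackets.
Dir NW: first cell '.' (not opp) -> no flip
Dir N: first cell '.' (not opp) -> no flip
Dir NE: first cell '.' (not opp) -> no flip
Dir W: first cell '.' (not opp) -> no flip
Dir E: opp run (4,2) (4,3) capped by B -> flip
Dir SW: first cell '.' (not opp) -> no flip
Dir S: first cell '.' (not opp) -> no flip
Dir SE: first cell '.' (not opp) -> no flip
All flips: (4,2) (4,3)

Answer: ........
...W....
...W....
...WB...
.BBBB...
....B...
........
........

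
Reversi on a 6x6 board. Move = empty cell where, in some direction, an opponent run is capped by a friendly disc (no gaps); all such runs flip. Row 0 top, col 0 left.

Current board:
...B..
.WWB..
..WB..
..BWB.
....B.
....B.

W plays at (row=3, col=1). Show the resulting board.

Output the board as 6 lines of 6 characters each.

Place W at (3,1); scan 8 dirs for brackets.
Dir NW: first cell '.' (not opp) -> no flip
Dir N: first cell '.' (not opp) -> no flip
Dir NE: first cell 'W' (not opp) -> no flip
Dir W: first cell '.' (not opp) -> no flip
Dir E: opp run (3,2) capped by W -> flip
Dir SW: first cell '.' (not opp) -> no flip
Dir S: first cell '.' (not opp) -> no flip
Dir SE: first cell '.' (not opp) -> no flip
All flips: (3,2)

Answer: ...B..
.WWB..
..WB..
.WWWB.
....B.
....B.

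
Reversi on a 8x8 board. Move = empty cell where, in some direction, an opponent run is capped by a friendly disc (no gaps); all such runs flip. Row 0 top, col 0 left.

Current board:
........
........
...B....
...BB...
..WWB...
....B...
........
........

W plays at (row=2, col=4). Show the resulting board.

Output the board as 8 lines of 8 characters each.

Place W at (2,4); scan 8 dirs for brackets.
Dir NW: first cell '.' (not opp) -> no flip
Dir N: first cell '.' (not opp) -> no flip
Dir NE: first cell '.' (not opp) -> no flip
Dir W: opp run (2,3), next='.' -> no flip
Dir E: first cell '.' (not opp) -> no flip
Dir SW: opp run (3,3) capped by W -> flip
Dir S: opp run (3,4) (4,4) (5,4), next='.' -> no flip
Dir SE: first cell '.' (not opp) -> no flip
All flips: (3,3)

Answer: ........
........
...BW...
...WB...
..WWB...
....B...
........
........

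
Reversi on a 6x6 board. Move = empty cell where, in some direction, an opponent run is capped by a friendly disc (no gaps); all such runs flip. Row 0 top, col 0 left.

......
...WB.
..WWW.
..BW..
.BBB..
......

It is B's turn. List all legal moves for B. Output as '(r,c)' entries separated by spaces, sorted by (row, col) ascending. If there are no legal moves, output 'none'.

(0,2): no bracket -> illegal
(0,3): flips 3 -> legal
(0,4): no bracket -> illegal
(1,1): no bracket -> illegal
(1,2): flips 2 -> legal
(1,5): flips 2 -> legal
(2,1): no bracket -> illegal
(2,5): no bracket -> illegal
(3,1): no bracket -> illegal
(3,4): flips 2 -> legal
(3,5): no bracket -> illegal
(4,4): no bracket -> illegal

Answer: (0,3) (1,2) (1,5) (3,4)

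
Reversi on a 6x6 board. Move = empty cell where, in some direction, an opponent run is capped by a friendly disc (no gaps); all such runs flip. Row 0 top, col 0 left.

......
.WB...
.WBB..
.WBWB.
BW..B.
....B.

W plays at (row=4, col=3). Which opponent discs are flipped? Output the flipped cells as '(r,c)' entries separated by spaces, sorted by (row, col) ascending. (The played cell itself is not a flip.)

Answer: (3,2)

Derivation:
Dir NW: opp run (3,2) capped by W -> flip
Dir N: first cell 'W' (not opp) -> no flip
Dir NE: opp run (3,4), next='.' -> no flip
Dir W: first cell '.' (not opp) -> no flip
Dir E: opp run (4,4), next='.' -> no flip
Dir SW: first cell '.' (not opp) -> no flip
Dir S: first cell '.' (not opp) -> no flip
Dir SE: opp run (5,4), next=edge -> no flip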